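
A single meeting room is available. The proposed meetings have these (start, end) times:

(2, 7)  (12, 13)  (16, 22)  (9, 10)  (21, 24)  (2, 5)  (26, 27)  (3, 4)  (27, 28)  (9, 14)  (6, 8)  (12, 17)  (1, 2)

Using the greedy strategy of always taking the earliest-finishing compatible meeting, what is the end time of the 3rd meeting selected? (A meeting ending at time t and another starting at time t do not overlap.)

Order by finish time; keep every interval that doesn't clash with the previous kept one.
By end time: (1,2), (3,4), (2,5), (2,7), (6,8), (9,10), (12,13), (9,14), (12,17), (16,22), (21,24), (26,27), (27,28).
Pick (1,2); next start ≥ 2 → (3,4); next start ≥ 4 → (6,8); next start ≥ 8 → (9,10); next start ≥ 10 → (12,13); next start ≥ 13 → (16,22); next start ≥ 22 → (26,27); next start ≥ 27 → (27,28).
Selected: (1,2) (3,4) (6,8) (9,10) (12,13) (16,22) (26,27) (27,28)

8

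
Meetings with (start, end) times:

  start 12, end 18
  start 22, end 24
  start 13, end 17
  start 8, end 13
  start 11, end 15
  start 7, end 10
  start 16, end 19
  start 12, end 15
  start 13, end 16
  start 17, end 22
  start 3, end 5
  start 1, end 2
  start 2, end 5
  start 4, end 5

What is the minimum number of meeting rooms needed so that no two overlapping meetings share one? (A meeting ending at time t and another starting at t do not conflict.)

starts: [1, 2, 3, 4, 7, 8, 11, 12, 12, 13, 13, 16, 17, 22]
ends:   [2, 5, 5, 5, 10, 13, 15, 15, 16, 17, 18, 19, 22, 24]
s1→1 e2→0 s2→1 s3→2 s4→3 e5→2 e5→1 e5→0 s7→1 s8→2 e10→1 s11→2 s12→3 s12→4 e13→3 s13→4 s13→5  — peak 5.

5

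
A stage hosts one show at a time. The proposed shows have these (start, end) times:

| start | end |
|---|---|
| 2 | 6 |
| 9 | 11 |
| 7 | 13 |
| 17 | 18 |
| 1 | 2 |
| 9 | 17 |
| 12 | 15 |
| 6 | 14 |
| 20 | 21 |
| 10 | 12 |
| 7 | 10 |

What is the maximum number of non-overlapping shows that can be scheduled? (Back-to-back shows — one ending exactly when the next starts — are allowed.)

7

Order by finish time; keep every interval that doesn't clash with the previous kept one.
By end time: (1,2), (2,6), (7,10), (9,11), (10,12), (7,13), (6,14), (12,15), (9,17), (17,18), (20,21).
Pick (1,2); next start ≥ 2 → (2,6); next start ≥ 6 → (7,10); next start ≥ 10 → (10,12); next start ≥ 12 → (12,15); next start ≥ 15 → (17,18); next start ≥ 18 → (20,21).
Selected 7 shows.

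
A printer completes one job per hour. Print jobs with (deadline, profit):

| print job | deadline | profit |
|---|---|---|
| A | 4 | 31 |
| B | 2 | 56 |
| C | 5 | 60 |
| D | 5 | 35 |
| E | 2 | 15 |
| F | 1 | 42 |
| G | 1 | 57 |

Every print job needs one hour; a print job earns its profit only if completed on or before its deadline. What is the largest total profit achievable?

239

By profit: C(d5,60), G(d1,57), B(d2,56), F(d1,42), D(d5,35), A(d4,31), E(d2,15)
C→slot 5; G→slot 1; B→slot 2; F skipped; D→slot 4; A→slot 3; E skipped.
Profit = 57 + 56 + 31 + 35 + 60 = 239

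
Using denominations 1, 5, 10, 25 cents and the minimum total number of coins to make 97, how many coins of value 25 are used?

3

97 − 3×25→22 − 2×10→2 − 2×1→0
Count of 25: 3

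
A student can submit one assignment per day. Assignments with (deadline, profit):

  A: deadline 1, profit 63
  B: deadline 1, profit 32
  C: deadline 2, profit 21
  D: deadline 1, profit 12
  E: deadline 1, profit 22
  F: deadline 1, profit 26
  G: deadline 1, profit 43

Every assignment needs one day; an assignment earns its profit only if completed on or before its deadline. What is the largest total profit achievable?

Take jobs in profit order; each goes to the latest open slot no later than its deadline.
Profit order: A=63 G=43 B=32 F=26 E=22 C=21 D=12
Assign: A→slot 1, G skipped, B skipped, F skipped, E skipped, C→slot 2, D skipped.
Slots: [1:A] [2:C]
Profit = 63 + 21 = 84

84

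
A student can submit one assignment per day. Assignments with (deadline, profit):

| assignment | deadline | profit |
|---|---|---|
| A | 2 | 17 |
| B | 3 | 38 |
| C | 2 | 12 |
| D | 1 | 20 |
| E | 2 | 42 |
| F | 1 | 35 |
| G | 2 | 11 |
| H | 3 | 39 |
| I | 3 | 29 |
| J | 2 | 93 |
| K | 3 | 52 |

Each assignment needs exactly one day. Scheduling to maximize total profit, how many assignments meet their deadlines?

Profit order: J=93 K=52 E=42 H=39 B=38 F=35 I=29 D=20 A=17 C=12 G=11
Assign: J→slot 2, K→slot 3, E→slot 1, H skipped, B skipped, F skipped, I skipped, D skipped, A skipped, C skipped, G skipped.
Slots: [1:E] [2:J] [3:K]
3 of 11 scheduled.

3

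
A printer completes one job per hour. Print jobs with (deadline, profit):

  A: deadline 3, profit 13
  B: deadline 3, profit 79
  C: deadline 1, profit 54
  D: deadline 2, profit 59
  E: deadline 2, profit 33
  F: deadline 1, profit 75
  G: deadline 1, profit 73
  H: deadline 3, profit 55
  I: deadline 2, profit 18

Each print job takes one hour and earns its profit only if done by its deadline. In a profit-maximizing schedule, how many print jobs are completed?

Take jobs in profit order; each goes to the latest open slot no later than its deadline.
Profit order: B=79 F=75 G=73 D=59 H=55 C=54 E=33 I=18 A=13
Assign: B→slot 3, F→slot 1, G skipped, D→slot 2, H skipped, C skipped, E skipped, I skipped, A skipped.
Slots: [1:F] [2:D] [3:B]
3 of 9 scheduled.

3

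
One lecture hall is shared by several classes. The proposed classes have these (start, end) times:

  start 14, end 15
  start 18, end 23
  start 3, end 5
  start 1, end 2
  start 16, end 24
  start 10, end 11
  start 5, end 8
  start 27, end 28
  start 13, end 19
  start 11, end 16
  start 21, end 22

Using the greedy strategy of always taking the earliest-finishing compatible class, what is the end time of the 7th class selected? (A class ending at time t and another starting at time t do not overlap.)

By end time: (1,2), (3,5), (5,8), (10,11), (14,15), (11,16), (13,19), (21,22), (18,23), (16,24), (27,28).
Pick (1,2); next start ≥ 2 → (3,5); next start ≥ 5 → (5,8); next start ≥ 8 → (10,11); next start ≥ 11 → (14,15); next start ≥ 15 → (21,22); next start ≥ 22 → (27,28).
Selected: (1,2) (3,5) (5,8) (10,11) (14,15) (21,22) (27,28)

28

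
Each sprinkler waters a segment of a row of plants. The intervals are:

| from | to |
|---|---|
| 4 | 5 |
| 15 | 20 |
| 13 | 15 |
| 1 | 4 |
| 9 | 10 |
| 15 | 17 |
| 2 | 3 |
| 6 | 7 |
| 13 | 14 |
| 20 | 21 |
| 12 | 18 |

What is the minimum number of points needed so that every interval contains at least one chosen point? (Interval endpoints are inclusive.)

Sort by right endpoint; whenever an interval is uncovered, place a point at its right end.
By right end: [2,3]  [1,4]  [4,5]  [6,7]  [9,10]  [13,14]  [13,15]  [15,17]  [12,18]  [15,20]  [20,21]
[2,3] uncovered → point at 3; [4,5] uncovered → point at 5; [6,7] uncovered → point at 7; [9,10] uncovered → point at 10; [13,14] uncovered → point at 14; [15,17] uncovered → point at 17; [20,21] uncovered → point at 21.
Points: 3, 5, 7, 10, 14, 17, 21 (7 total).

7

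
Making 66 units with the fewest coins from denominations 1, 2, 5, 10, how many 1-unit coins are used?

1

Use the largest denomination that fits, subtract, and repeat.
66 = 6×10 + 1×5 + 1×1
Count of 1: 1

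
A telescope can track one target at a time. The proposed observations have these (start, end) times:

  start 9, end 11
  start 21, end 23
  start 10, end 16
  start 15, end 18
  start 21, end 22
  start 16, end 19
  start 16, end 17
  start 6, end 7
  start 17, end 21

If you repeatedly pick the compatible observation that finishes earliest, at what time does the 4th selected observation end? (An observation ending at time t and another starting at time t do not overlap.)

Greedy by earliest finish: after sorting by end time, pick each interval compatible with the last pick.
By end time: (6,7), (9,11), (10,16), (16,17), (15,18), (16,19), (17,21), (21,22), (21,23).
Pick (6,7); next start ≥ 7 → (9,11); next start ≥ 11 → (16,17); next start ≥ 17 → (17,21); next start ≥ 21 → (21,22).
Selected: (6,7) (9,11) (16,17) (17,21) (21,22)

21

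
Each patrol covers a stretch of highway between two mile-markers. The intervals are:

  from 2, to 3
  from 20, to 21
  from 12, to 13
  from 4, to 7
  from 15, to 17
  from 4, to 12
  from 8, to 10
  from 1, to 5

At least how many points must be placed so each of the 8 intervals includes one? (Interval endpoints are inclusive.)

Sort by right endpoint; whenever an interval is uncovered, place a point at its right end.
Sorted: [2,3] [1,5] [4,7] [8,10] [4,12] [12,13] [15,17] [20,21]
{[2,3],[1,5]} hit by 3; {[4,7]} hit by 7; {[8,10],[4,12]} hit by 10; {[12,13]} hit by 13; {[15,17]} hit by 17; {[20,21]} hit by 21.
Points: 3, 7, 10, 13, 17, 21 (6 total).

6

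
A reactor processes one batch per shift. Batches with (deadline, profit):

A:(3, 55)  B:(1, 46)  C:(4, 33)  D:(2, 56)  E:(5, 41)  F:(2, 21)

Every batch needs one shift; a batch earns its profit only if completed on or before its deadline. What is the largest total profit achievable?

231

Take jobs in profit order; each goes to the latest open slot no later than its deadline.
Profit order: D=56 A=55 B=46 E=41 C=33 F=21
Assign: D→slot 2, A→slot 3, B→slot 1, E→slot 5, C→slot 4, F skipped.
Slots: [1:B] [2:D] [3:A] [4:C] [5:E]
Profit = 46 + 56 + 55 + 33 + 41 = 231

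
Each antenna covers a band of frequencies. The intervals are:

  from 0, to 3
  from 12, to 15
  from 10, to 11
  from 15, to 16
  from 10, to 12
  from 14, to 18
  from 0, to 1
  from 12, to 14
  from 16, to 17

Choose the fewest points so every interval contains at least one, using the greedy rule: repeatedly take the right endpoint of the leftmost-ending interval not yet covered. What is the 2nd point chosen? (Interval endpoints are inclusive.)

11

Process intervals by earliest right end; each time one isn't hit yet, stab at its right endpoint.
By right end: [0,1]  [0,3]  [10,11]  [10,12]  [12,14]  [12,15]  [15,16]  [16,17]  [14,18]
[0,1] uncovered → point at 1; [10,11] uncovered → point at 11; [12,14] uncovered → point at 14; [15,16] uncovered → point at 16.
Points: 1, 11, 14, 16 (4 total).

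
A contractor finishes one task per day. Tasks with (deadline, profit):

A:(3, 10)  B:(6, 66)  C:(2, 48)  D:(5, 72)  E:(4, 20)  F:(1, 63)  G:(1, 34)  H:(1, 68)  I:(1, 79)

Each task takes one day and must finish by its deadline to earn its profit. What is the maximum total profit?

295

Sort by profit descending; place each in the latest free slot ≤ its deadline.
Profit order: I=79 D=72 H=68 B=66 F=63 C=48 G=34 E=20 A=10
Assign: I→slot 1, D→slot 5, H skipped, B→slot 6, F skipped, C→slot 2, G skipped, E→slot 4, A→slot 3.
Slots: [1:I] [2:C] [3:A] [4:E] [5:D] [6:B]
Profit = 79 + 48 + 10 + 20 + 72 + 66 = 295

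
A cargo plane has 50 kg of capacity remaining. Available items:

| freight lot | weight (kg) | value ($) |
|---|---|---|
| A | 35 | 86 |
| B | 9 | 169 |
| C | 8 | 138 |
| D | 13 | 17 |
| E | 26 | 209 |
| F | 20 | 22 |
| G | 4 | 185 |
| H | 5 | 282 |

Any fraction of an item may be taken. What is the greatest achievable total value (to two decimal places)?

966.92

Ratios (sorted): H 56.40, G 46.25, B 18.78, C 17.25, E 8.04, A 2.46, D 1.31, F 1.10
take H (5 @ 282); take G (4 @ 185); take B (9 @ 169); take C (8 @ 138); take 24/26 of E → 192.92. Capacity used 50/50.
Total value = 966.92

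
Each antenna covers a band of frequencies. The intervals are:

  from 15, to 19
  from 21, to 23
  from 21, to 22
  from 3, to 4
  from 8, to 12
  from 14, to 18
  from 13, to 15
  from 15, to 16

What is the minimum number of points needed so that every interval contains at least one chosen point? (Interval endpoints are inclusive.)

By right end: [3,4]  [8,12]  [13,15]  [15,16]  [14,18]  [15,19]  [21,22]  [21,23]
[3,4] uncovered → point at 4; [8,12] uncovered → point at 12; [13,15] uncovered → point at 15; [21,22] uncovered → point at 22.
Points: 4, 12, 15, 22 (4 total).

4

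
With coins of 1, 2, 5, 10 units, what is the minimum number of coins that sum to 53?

7

Greedy: take as many of the largest coin as possible, then repeat with the remainder.
53 = 5×10 + 1×2 + 1×1
Total coins = 5 + 1 + 1 = 7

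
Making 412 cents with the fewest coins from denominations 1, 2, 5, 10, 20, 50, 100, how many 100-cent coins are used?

412 − 4×100→12 − 1×10→2 − 1×2→0
Count of 100: 4

4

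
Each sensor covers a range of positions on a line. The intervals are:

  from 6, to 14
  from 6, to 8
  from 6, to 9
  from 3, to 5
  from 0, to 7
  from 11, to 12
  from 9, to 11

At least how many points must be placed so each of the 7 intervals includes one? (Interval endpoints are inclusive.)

Sorted: [3,5] [0,7] [6,8] [6,9] [9,11] [11,12] [6,14]
{[3,5],[0,7]} hit by 5; {[6,8],[6,9]} hit by 8; {[9,11],[11,12],[6,14]} hit by 11.
Points: 5, 8, 11 (3 total).

3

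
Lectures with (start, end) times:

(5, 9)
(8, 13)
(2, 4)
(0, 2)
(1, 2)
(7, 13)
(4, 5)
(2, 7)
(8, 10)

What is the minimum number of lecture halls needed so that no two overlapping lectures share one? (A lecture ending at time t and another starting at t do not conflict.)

Count concurrent intervals with a sweep; the peak is the room count.
starts: [0, 1, 2, 2, 4, 5, 7, 8, 8]
ends:   [2, 2, 4, 5, 7, 9, 10, 13, 13]
s0→1 s1→2 e2→1 e2→0 s2→1 s2→2 e4→1 s4→2 e5→1 s5→2 e7→1 s7→2 s8→3 s8→4  — peak 4.

4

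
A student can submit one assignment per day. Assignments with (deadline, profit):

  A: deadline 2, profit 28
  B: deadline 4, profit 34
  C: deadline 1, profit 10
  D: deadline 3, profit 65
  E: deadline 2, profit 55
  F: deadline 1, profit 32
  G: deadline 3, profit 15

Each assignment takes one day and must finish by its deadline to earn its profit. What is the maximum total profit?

Profit order: D=65 E=55 B=34 F=32 A=28 G=15 C=10
Assign: D→slot 3, E→slot 2, B→slot 4, F→slot 1, A skipped, G skipped, C skipped.
Slots: [1:F] [2:E] [3:D] [4:B]
Profit = 32 + 55 + 65 + 34 = 186

186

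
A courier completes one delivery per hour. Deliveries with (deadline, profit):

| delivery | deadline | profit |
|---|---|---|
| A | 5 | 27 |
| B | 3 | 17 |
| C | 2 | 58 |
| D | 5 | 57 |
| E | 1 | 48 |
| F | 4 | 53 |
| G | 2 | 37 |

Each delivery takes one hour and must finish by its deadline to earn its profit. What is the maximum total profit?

243

By profit: C(d2,58), D(d5,57), F(d4,53), E(d1,48), G(d2,37), A(d5,27), B(d3,17)
C→slot 2; D→slot 5; F→slot 4; E→slot 1; G skipped; A→slot 3; B skipped.
Profit = 48 + 58 + 27 + 53 + 57 = 243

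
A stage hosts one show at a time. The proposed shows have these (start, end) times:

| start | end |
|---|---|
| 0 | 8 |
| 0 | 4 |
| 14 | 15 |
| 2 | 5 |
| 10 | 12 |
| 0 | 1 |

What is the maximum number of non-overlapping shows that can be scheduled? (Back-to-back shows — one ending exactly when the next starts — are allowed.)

4

Greedy by earliest finish: after sorting by end time, pick each interval compatible with the last pick.
By end time: (0,1), (0,4), (2,5), (0,8), (10,12), (14,15).
Pick (0,1); next start ≥ 1 → (2,5); next start ≥ 5 → (10,12); next start ≥ 12 → (14,15).
Selected 4 shows.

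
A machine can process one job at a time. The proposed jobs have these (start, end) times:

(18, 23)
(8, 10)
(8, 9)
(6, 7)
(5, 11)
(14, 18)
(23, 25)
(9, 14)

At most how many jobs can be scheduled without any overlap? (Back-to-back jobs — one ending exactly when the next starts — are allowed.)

Sort by end time and greedily take each interval whose start is ≥ the last chosen end.
Sorted by end: (6,7)  (8,9)  (8,10)  (5,11)  (9,14)  (14,18)  (18,23)  (23,25)
take (6,7); take (8,9); skip (8,10); take (9,14); take (14,18); take (18,23); take (23,25).
Selected 6 jobs.

6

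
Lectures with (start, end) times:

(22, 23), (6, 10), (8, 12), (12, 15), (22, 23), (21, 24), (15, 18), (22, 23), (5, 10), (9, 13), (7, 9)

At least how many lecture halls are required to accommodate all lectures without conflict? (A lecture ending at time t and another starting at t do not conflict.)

Count concurrent intervals with a sweep; the peak is the room count.
Events (time:±→running): 5:+→1 6:+→2 7:+→3 8:+→4 … peak 4.

4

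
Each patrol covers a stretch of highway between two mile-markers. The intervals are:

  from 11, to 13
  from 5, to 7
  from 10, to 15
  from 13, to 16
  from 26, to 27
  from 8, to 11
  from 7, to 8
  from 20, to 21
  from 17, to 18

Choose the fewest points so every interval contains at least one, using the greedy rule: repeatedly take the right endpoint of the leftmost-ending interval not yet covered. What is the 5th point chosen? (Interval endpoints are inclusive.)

21

Sort by right endpoint; whenever an interval is uncovered, place a point at its right end.
By right end: [5,7]  [7,8]  [8,11]  [11,13]  [10,15]  [13,16]  [17,18]  [20,21]  [26,27]
[5,7] uncovered → point at 7; [8,11] uncovered → point at 11; [13,16] uncovered → point at 16; [17,18] uncovered → point at 18; [20,21] uncovered → point at 21; [26,27] uncovered → point at 27.
Points: 7, 11, 16, 18, 21, 27 (6 total).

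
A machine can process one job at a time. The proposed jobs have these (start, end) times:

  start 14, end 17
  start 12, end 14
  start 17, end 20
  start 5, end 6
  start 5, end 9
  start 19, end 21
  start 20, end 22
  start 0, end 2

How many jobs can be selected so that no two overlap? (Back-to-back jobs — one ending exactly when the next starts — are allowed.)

6

By end time: (0,2), (5,6), (5,9), (12,14), (14,17), (17,20), (19,21), (20,22).
Pick (0,2); next start ≥ 2 → (5,6); next start ≥ 6 → (12,14); next start ≥ 14 → (14,17); next start ≥ 17 → (17,20); next start ≥ 20 → (20,22).
Selected 6 jobs.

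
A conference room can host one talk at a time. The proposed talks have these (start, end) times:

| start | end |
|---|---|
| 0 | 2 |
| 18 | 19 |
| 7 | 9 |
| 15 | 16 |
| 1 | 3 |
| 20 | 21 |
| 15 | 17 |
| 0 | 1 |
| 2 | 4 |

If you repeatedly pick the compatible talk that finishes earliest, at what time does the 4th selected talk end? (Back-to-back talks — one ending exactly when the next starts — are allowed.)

Greedy by earliest finish: after sorting by end time, pick each interval compatible with the last pick.
By end time: (0,1), (0,2), (1,3), (2,4), (7,9), (15,16), (15,17), (18,19), (20,21).
Pick (0,1); next start ≥ 1 → (1,3); next start ≥ 3 → (7,9); next start ≥ 9 → (15,16); next start ≥ 16 → (18,19); next start ≥ 19 → (20,21).
Selected: (0,1) (1,3) (7,9) (15,16) (18,19) (20,21)

16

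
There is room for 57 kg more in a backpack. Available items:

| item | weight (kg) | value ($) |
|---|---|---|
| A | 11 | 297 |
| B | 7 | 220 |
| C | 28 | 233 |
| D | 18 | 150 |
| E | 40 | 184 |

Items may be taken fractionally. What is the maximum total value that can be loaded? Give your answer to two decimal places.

841.75

Order: B (220/7=31.43) > A (297/11=27.00) > D (150/18=8.33) > C (233/28=8.32) > E (184/40=4.60)
Fill: take B (7 @ 220) → take A (11 @ 297) → take D (18 @ 150) → take 21/28 of C → 174.75; 57/57 used.
Total value = 841.75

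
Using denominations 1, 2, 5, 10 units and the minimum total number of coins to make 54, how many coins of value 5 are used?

0

Greedy: take as many of the largest coin as possible, then repeat with the remainder.
54 = 5×10 + 2×2
Count of 5: 0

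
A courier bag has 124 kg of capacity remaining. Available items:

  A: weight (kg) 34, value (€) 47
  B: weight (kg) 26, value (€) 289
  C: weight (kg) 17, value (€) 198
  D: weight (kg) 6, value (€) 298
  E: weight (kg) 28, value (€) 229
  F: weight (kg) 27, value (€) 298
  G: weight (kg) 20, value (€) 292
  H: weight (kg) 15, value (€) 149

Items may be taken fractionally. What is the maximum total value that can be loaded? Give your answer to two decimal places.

Sort by value per unit weight and fill in that order.
Ratios (sorted): D 49.67, G 14.60, C 11.65, B 11.12, F 11.04, H 9.93, E 8.18, A 1.38
take D (6 @ 298); take G (20 @ 292); take C (17 @ 198); take B (26 @ 289); take F (27 @ 298); take H (15 @ 149); take 13/28 of E → 106.32. Capacity used 124/124.
Total value = 1630.32

1630.32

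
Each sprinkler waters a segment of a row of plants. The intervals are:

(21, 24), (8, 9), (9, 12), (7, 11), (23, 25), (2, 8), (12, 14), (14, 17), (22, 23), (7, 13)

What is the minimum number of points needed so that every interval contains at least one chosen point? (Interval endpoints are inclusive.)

Sorted: [2,8] [8,9] [7,11] [9,12] [7,13] [12,14] [14,17] [22,23] [21,24] [23,25]
{[2,8],[8,9],[7,11]} hit by 8; {[9,12],[7,13],[12,14]} hit by 12; {[14,17]} hit by 17; {[22,23],[21,24],[23,25]} hit by 23.
Points: 8, 12, 17, 23 (4 total).

4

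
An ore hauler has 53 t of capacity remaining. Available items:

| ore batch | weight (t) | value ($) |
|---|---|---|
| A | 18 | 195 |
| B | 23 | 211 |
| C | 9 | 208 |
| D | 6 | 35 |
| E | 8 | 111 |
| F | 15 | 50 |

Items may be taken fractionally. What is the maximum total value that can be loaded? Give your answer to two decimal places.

Order: C (208/9=23.11) > E (111/8=13.88) > A (195/18=10.83) > B (211/23=9.17) > D (35/6=5.83) > F (50/15=3.33)
Fill: take C (9 @ 208) → take E (8 @ 111) → take A (18 @ 195) → take 18/23 of B → 165.13; 53/53 used.
Total value = 679.13

679.13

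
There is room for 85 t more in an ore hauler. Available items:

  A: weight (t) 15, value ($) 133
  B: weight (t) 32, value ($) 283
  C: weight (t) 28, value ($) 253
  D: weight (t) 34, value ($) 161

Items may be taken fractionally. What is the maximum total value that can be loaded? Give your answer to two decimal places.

Ratios (sorted): C 9.04, A 8.87, B 8.84, D 4.74
take C (28 @ 253); take A (15 @ 133); take B (32 @ 283); take 10/34 of D → 47.35. Capacity used 85/85.
Total value = 716.35

716.35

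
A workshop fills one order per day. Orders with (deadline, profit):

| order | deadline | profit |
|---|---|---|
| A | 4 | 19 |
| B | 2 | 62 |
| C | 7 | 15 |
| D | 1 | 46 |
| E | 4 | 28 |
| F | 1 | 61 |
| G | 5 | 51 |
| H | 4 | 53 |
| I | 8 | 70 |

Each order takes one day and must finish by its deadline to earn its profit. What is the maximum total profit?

340

By profit: I(d8,70), B(d2,62), F(d1,61), H(d4,53), G(d5,51), D(d1,46), E(d4,28), A(d4,19), C(d7,15)
I→slot 8; B→slot 2; F→slot 1; H→slot 4; G→slot 5; D skipped; E→slot 3; A skipped; C→slot 7.
Profit = 61 + 62 + 28 + 53 + 51 + 15 + 70 = 340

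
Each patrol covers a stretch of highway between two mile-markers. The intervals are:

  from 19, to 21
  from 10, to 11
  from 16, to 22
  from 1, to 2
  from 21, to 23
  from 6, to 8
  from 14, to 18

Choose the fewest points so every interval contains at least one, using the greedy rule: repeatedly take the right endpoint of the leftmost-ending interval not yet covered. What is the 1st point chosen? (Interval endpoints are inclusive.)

2

Sorted: [1,2] [6,8] [10,11] [14,18] [19,21] [16,22] [21,23]
{[1,2]} hit by 2; {[6,8]} hit by 8; {[10,11]} hit by 11; {[14,18]} hit by 18; {[19,21],[16,22],[21,23]} hit by 21.
Points: 2, 8, 11, 18, 21 (5 total).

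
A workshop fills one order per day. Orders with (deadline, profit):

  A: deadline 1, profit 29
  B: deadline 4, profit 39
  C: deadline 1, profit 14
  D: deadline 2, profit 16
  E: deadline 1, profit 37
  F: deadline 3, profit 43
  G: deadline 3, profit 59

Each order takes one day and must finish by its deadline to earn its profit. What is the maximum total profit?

178

By profit: G(d3,59), F(d3,43), B(d4,39), E(d1,37), A(d1,29), D(d2,16), C(d1,14)
G→slot 3; F→slot 2; B→slot 4; E→slot 1; A skipped; D skipped; C skipped.
Profit = 37 + 43 + 59 + 39 = 178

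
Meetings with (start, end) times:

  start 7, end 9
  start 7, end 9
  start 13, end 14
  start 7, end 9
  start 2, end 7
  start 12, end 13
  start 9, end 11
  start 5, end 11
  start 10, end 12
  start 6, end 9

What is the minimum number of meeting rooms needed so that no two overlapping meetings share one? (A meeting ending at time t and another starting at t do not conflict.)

starts: [2, 5, 6, 7, 7, 7, 9, 10, 12, 13]
ends:   [7, 9, 9, 9, 9, 11, 11, 12, 13, 14]
s2→1 s5→2 s6→3 e7→2 s7→3 s7→4 s7→5  — peak 5.

5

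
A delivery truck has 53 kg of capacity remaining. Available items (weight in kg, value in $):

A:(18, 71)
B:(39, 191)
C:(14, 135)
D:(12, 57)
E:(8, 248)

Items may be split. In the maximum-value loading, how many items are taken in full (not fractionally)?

Greedy by value/weight ratio, highest first.
Ratios (sorted): E 31.00, C 9.64, B 4.90, D 4.75, A 3.94
take E (8 @ 248); take C (14 @ 135); take 31/39 of B → 151.82. Capacity used 53/53.
2 item(s) taken whole; one partial (take 31/39 of B).

2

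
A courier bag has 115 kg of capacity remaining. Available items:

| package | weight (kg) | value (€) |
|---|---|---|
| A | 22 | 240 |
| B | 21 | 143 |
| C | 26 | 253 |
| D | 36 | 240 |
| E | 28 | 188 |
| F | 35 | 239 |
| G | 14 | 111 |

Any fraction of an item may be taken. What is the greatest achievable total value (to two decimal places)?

965.57

Sort by value per unit weight and fill in that order.
Order: A (240/22=10.91) > C (253/26=9.73) > G (111/14=7.93) > F (239/35=6.83) > B (143/21=6.81) > E (188/28=6.71) > D (240/36=6.67)
Fill: take A (22 @ 240) → take C (26 @ 253) → take G (14 @ 111) → take F (35 @ 239) → take 18/21 of B → 122.57; 115/115 used.
Total value = 965.57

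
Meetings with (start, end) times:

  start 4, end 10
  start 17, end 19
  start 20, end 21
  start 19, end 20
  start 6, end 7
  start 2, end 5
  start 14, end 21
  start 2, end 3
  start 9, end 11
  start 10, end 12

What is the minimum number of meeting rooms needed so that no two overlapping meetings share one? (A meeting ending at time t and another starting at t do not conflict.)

The answer is the maximum number of intervals overlapping at any instant.
Events (time:±→running): 2:+→1 2:+→2 … peak 2.

2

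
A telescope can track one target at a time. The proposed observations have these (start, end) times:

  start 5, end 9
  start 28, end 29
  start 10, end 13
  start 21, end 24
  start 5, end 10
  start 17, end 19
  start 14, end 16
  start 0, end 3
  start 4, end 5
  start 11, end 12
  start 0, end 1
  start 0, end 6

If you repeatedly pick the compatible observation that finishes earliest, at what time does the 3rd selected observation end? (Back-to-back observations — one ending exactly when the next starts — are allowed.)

Sort by end time and greedily take each interval whose start is ≥ the last chosen end.
By end time: (0,1), (0,3), (4,5), (0,6), (5,9), (5,10), (11,12), (10,13), (14,16), (17,19), (21,24), (28,29).
Pick (0,1); next start ≥ 1 → (4,5); next start ≥ 5 → (5,9); next start ≥ 9 → (11,12); next start ≥ 12 → (14,16); next start ≥ 16 → (17,19); next start ≥ 19 → (21,24); next start ≥ 24 → (28,29).
Selected: (0,1) (4,5) (5,9) (11,12) (14,16) (17,19) (21,24) (28,29)

9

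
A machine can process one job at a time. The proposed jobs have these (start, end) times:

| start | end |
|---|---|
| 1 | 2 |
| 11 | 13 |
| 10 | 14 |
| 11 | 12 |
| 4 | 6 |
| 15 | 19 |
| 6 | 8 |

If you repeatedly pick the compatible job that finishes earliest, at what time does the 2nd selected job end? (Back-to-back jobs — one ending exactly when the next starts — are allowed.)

By end time: (1,2), (4,6), (6,8), (11,12), (11,13), (10,14), (15,19).
Pick (1,2); next start ≥ 2 → (4,6); next start ≥ 6 → (6,8); next start ≥ 8 → (11,12); next start ≥ 12 → (15,19).
Selected: (1,2) (4,6) (6,8) (11,12) (15,19)

6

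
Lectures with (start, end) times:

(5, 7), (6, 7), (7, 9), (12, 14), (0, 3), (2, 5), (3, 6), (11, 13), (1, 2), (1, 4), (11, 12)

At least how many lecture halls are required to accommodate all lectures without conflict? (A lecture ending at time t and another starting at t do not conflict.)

3

Count concurrent intervals with a sweep; the peak is the room count.
starts: [0, 1, 1, 2, 3, 5, 6, 7, 11, 11, 12]
ends:   [2, 3, 4, 5, 6, 7, 7, 9, 12, 13, 14]
s0→1 s1→2 s1→3  — peak 3.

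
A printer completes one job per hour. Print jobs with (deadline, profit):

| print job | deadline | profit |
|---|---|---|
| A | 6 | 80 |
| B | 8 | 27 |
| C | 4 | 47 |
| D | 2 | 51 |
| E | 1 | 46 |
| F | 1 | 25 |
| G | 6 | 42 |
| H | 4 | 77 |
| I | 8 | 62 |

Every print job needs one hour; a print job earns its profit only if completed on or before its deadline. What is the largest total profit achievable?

Sort by profit descending; place each in the latest free slot ≤ its deadline.
Profit order: A=80 H=77 I=62 D=51 C=47 E=46 G=42 B=27 F=25
Assign: A→slot 6, H→slot 4, I→slot 8, D→slot 2, C→slot 3, E→slot 1, G→slot 5, B→slot 7, F skipped.
Slots: [1:E] [2:D] [3:C] [4:H] [5:G] [6:A] [7:B] [8:I]
Profit = 46 + 51 + 47 + 77 + 42 + 80 + 27 + 62 = 432

432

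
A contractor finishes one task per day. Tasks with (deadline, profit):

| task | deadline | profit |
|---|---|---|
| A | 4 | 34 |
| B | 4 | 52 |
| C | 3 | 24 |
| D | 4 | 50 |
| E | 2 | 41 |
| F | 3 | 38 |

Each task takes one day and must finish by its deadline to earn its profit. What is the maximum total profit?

181

Take jobs in profit order; each goes to the latest open slot no later than its deadline.
By profit: B(d4,52), D(d4,50), E(d2,41), F(d3,38), A(d4,34), C(d3,24)
B→slot 4; D→slot 3; E→slot 2; F→slot 1; A skipped; C skipped.
Profit = 38 + 41 + 50 + 52 = 181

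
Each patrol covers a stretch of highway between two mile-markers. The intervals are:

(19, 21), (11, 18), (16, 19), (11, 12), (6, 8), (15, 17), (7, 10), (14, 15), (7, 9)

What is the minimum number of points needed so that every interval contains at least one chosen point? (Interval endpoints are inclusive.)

Sort by right endpoint; whenever an interval is uncovered, place a point at its right end.
Sorted: [6,8] [7,9] [7,10] [11,12] [14,15] [15,17] [11,18] [16,19] [19,21]
{[6,8],[7,9],[7,10]} hit by 8; {[11,12]} hit by 12; {[14,15],[15,17],[11,18]} hit by 15; {[16,19],[19,21]} hit by 19.
Points: 8, 12, 15, 19 (4 total).

4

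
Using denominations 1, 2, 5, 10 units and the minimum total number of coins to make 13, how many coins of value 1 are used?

13 = 1×10 + 1×2 + 1×1
Count of 1: 1

1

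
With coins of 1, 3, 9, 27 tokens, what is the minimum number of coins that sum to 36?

2

36 = 1×27 + 1×9
Total coins = 1 + 1 = 2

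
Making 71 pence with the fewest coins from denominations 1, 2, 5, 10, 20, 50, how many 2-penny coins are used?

Greedy: take as many of the largest coin as possible, then repeat with the remainder.
71 − 1×50→21 − 1×20→1 − 1×1→0
Count of 2: 0

0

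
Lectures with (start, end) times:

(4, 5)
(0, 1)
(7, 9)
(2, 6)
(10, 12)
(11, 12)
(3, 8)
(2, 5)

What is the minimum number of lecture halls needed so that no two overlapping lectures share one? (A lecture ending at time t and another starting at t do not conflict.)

Count concurrent intervals with a sweep; the peak is the room count.
Events (time:±→running): 0:+→1 1:-→0 2:+→1 2:+→2 3:+→3 4:+→4 … peak 4.

4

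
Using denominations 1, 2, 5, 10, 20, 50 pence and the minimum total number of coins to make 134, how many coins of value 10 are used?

134 − 2×50→34 − 1×20→14 − 1×10→4 − 2×2→0
Count of 10: 1

1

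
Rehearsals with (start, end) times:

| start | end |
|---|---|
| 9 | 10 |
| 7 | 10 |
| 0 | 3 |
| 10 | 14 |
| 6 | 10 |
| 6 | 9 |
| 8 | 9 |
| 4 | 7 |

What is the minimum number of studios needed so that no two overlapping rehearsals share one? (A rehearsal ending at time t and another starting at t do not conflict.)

4

The answer is the maximum number of intervals overlapping at any instant.
starts: [0, 4, 6, 6, 7, 8, 9, 10]
ends:   [3, 7, 9, 9, 10, 10, 10, 14]
s0→1 e3→0 s4→1 s6→2 s6→3 e7→2 s7→3 s8→4  — peak 4.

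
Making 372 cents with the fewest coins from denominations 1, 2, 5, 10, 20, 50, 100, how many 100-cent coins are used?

3

372 = 3×100 + 1×50 + 1×20 + 1×2
Count of 100: 3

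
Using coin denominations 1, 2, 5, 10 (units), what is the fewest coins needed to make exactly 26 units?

26 = 2×10 + 1×5 + 1×1
Total coins = 2 + 1 + 1 = 4

4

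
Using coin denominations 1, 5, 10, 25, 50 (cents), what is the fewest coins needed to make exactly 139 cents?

8

139 = 2×50 + 1×25 + 1×10 + 4×1
Total coins = 2 + 1 + 1 + 4 = 8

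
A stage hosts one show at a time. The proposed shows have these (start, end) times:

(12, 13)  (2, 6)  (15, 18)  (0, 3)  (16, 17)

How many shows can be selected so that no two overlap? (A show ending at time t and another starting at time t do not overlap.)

Greedy by earliest finish: after sorting by end time, pick each interval compatible with the last pick.
Sorted by end: (0,3)  (2,6)  (12,13)  (16,17)  (15,18)
take (0,3); take (12,13); take (16,17).
Selected 3 shows.

3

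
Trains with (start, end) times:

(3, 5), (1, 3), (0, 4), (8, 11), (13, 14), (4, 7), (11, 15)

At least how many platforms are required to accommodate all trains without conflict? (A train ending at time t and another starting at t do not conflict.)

starts: [0, 1, 3, 4, 8, 11, 13]
ends:   [3, 4, 5, 7, 11, 14, 15]
s0→1 s1→2  — peak 2.

2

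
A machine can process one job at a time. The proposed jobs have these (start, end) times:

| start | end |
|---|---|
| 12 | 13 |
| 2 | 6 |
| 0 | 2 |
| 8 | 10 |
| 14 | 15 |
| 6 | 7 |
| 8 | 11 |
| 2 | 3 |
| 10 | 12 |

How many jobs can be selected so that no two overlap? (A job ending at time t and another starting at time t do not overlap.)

By end time: (0,2), (2,3), (2,6), (6,7), (8,10), (8,11), (10,12), (12,13), (14,15).
Pick (0,2); next start ≥ 2 → (2,3); next start ≥ 3 → (6,7); next start ≥ 7 → (8,10); next start ≥ 10 → (10,12); next start ≥ 12 → (12,13); next start ≥ 13 → (14,15).
Selected 7 jobs.

7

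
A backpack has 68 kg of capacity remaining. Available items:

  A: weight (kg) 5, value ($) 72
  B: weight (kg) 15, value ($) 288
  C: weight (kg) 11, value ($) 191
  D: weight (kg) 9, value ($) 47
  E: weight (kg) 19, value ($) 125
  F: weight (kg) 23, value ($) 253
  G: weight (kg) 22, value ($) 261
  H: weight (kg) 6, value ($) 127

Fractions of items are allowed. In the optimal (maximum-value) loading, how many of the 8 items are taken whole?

Greedy by value/weight ratio, highest first.
Order: H (127/6=21.17) > B (288/15=19.20) > C (191/11=17.36) > A (72/5=14.40) > G (261/22=11.86) > F (253/23=11.00) > E (125/19=6.58) > D (47/9=5.22)
Fill: take H (6 @ 127) → take B (15 @ 288) → take C (11 @ 191) → take A (5 @ 72) → take G (22 @ 261) → take 9/23 of F → 99.00; 68/68 used.
5 item(s) taken whole; one partial (take 9/23 of F).

5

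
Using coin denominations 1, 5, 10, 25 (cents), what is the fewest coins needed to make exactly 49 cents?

7

49 = 1×25 + 2×10 + 4×1
Total coins = 1 + 2 + 4 = 7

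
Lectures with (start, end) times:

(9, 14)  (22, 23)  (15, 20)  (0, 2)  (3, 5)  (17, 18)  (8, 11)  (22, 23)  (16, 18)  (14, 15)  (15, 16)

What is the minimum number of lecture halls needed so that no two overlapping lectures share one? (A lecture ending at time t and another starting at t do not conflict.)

starts: [0, 3, 8, 9, 14, 15, 15, 16, 17, 22, 22]
ends:   [2, 5, 11, 14, 15, 16, 18, 18, 20, 23, 23]
s0→1 e2→0 s3→1 e5→0 s8→1 s9→2 e11→1 e14→0 s14→1 e15→0 s15→1 s15→2 e16→1 s16→2 s17→3  — peak 3.

3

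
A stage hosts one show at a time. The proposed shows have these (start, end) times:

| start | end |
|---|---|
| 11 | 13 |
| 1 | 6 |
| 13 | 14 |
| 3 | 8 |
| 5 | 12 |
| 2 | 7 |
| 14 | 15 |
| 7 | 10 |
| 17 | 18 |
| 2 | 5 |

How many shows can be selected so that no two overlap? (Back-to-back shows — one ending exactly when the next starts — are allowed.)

Order by finish time; keep every interval that doesn't clash with the previous kept one.
By end time: (2,5), (1,6), (2,7), (3,8), (7,10), (5,12), (11,13), (13,14), (14,15), (17,18).
Pick (2,5); next start ≥ 5 → (7,10); next start ≥ 10 → (11,13); next start ≥ 13 → (13,14); next start ≥ 14 → (14,15); next start ≥ 15 → (17,18).
Selected 6 shows.

6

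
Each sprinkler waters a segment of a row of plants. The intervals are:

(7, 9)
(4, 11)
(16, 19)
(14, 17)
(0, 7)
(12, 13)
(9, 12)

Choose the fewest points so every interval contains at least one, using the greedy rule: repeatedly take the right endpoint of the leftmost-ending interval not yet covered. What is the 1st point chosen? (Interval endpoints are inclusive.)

By right end: [0,7]  [7,9]  [4,11]  [9,12]  [12,13]  [14,17]  [16,19]
[0,7] uncovered → point at 7; [9,12] uncovered → point at 12; [14,17] uncovered → point at 17.
Points: 7, 12, 17 (3 total).

7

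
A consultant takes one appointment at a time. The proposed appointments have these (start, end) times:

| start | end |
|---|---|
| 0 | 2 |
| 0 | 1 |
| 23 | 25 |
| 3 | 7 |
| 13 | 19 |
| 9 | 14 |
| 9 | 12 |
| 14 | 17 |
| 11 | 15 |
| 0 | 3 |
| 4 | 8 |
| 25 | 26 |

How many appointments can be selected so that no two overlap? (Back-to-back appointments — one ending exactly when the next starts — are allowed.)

6

By end time: (0,1), (0,2), (0,3), (3,7), (4,8), (9,12), (9,14), (11,15), (14,17), (13,19), (23,25), (25,26).
Pick (0,1); next start ≥ 1 → (3,7); next start ≥ 7 → (9,12); next start ≥ 12 → (14,17); next start ≥ 17 → (23,25); next start ≥ 25 → (25,26).
Selected 6 appointments.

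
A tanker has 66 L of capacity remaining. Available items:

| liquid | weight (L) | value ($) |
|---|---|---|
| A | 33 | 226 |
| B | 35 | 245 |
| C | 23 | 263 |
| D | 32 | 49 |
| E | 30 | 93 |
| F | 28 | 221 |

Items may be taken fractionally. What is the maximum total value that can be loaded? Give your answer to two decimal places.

Sort by value per unit weight and fill in that order.
Ratios (sorted): C 11.43, F 7.89, B 7.00, A 6.85, E 3.10, D 1.53
take C (23 @ 263); take F (28 @ 221); take 15/35 of B → 105.00. Capacity used 66/66.
Total value = 589.00

589.00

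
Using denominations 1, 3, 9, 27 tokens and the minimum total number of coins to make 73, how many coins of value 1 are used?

Greedy: take as many of the largest coin as possible, then repeat with the remainder.
73 = 2×27 + 2×9 + 1×1
Count of 1: 1

1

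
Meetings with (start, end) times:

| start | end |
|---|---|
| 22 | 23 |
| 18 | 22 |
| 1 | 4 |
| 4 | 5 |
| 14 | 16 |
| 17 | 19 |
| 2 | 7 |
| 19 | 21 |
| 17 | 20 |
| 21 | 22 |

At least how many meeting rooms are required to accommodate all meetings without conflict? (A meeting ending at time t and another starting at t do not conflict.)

3

starts: [1, 2, 4, 14, 17, 17, 18, 19, 21, 22]
ends:   [4, 5, 7, 16, 19, 20, 21, 22, 22, 23]
s1→1 s2→2 e4→1 s4→2 e5→1 e7→0 s14→1 e16→0 s17→1 s17→2 s18→3  — peak 3.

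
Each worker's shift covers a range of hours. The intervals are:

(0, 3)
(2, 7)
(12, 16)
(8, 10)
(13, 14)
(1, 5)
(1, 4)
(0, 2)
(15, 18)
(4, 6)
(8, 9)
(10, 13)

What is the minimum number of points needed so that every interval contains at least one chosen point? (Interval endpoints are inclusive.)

Process intervals by earliest right end; each time one isn't hit yet, stab at its right endpoint.
Sorted: [0,2] [0,3] [1,4] [1,5] [4,6] [2,7] [8,9] [8,10] [10,13] [13,14] [12,16] [15,18]
{[0,2],[0,3],[1,4],[1,5]} hit by 2; {[4,6],[2,7]} hit by 6; {[8,9],[8,10]} hit by 9; {[10,13],[13,14],[12,16]} hit by 13; {[15,18]} hit by 18.
Points: 2, 6, 9, 13, 18 (5 total).

5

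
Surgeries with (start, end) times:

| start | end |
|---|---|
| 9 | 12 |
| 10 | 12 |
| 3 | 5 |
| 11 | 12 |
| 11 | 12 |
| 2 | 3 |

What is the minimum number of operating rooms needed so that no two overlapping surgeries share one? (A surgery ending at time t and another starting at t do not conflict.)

4

Count concurrent intervals with a sweep; the peak is the room count.
starts: [2, 3, 9, 10, 11, 11]
ends:   [3, 5, 12, 12, 12, 12]
s2→1 e3→0 s3→1 e5→0 s9→1 s10→2 s11→3 s11→4  — peak 4.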